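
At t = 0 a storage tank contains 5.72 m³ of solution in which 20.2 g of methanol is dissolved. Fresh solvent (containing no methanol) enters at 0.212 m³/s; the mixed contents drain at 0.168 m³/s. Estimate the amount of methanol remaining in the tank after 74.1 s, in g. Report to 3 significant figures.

3.61 g

Let m(t) be the amount of methanol. Volume: V(t) = V₀ + (Q_in − Q_out) t = 5.72 + 0.044000 t; V(74.1) = 8.9804 m³.
No methanol enters, so dm/dt = −Q_out · (m/V).
dm/m = −Q_out dt/(V₀ + 0.044000 t); integrating gives ln(m/m₀) = −(Q_out/(Q_in−Q_out)) ln(V/V₀).
m = m₀ (V₀/V)^(Q_out/(Q_in−Q_out)) = 20.2 × (5.72/8.9804)^(3.8182) = 3.6089 g.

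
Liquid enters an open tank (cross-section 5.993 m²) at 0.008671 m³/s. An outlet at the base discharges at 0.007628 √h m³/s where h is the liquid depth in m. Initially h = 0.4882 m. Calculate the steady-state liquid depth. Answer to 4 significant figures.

1.292 m

Level balance: A dh/dt = 0.008671 − 0.007628 √h. Setting dh/dt = 0:
Q_in = 0.007628 √h_ss ⇒ √h_ss = 0.008671/0.007628 = 1.13673.
h_ss = 1.13673² = 1.29216 m. (Since h₀ = 0.4882 m < h_ss, the level will rise toward this value.)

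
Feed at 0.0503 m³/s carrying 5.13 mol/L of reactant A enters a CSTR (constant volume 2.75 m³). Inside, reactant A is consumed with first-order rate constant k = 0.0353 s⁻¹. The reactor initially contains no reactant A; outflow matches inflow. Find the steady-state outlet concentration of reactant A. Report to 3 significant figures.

1.75 mol/L

Accumulation = in − out − consumed: V dC/dt = Q C_in − Q C − k V C.
At steady state: 0 = Q C_in − (Q + kV) C_ss, so C_ss = Q C_in/(Q + kV).
C_ss = 0.0503·5.13/(0.0503 + 0.0353·2.75) = 0.25804/0.14737 = 1.7509 mol/L.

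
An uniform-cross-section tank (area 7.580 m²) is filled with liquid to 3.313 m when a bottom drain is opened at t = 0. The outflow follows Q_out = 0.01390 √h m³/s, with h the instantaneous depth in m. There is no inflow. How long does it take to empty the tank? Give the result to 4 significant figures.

1985 s

A dh/dt = −Q_out = −0.01390 √h.
This is separable: 2 d(√h)/dt = −0.01390/A, so √h = √h₀ − (0.01390/(2A)) t.
Set h = 0: 2√h₀ = (0.01390/A) t_empty ⇒ t_empty = 2A√h₀/0.01390.
t_empty = 2·7.580·√3.313/0.01390 = 15.1600·1.82016/0.01390 = 1985.16 s.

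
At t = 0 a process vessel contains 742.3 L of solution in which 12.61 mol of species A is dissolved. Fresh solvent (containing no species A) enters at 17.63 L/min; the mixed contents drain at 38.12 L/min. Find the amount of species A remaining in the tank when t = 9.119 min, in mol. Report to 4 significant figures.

Let m(t) be the amount of species A. Volume: V(t) = V₀ + (Q_in − Q_out) t = 742.3 − 20.4900 t; V(9.119) = 555.452 L.
Species balance (pure solvent in): dm/dt = −Q_out · m/V(t).
dm/m = −Q_out dt/(V₀ − 20.4900 t); integrating gives ln(m/m₀) = −(Q_out/(Q_in−Q_out)) ln(V/V₀).
m = m₀ (V₀/V)^(Q_out/(Q_in−Q_out)) = 12.61 × (742.3/555.452)^(-1.86042) = 7.35236 mol.

7.352 mol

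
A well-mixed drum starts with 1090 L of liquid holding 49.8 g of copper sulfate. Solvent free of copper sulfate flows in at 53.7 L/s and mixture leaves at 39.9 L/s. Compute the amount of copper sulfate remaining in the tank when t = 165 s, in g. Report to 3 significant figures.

1.91 g

Total volume: dV/dt = Q_in − Q_out = 13.800 L/s, so V(t) = 1090 + 13.800 t and V(165) = 3367.0 L.
Solute balance: dm/dt = 0 − Q_out C = −Q_out m/V(t).
Separate: dm/m = −Q_out dt/V(t) ⇒ ln(m/m₀) = −(Q_out/(Q_in−Q_out)) ln(V/V₀).
m = m₀ (V₀/V)^(Q_out/(Q_in−Q_out)) = 49.8 × (1090/3367.0)^(2.8913) = 1.9099 g.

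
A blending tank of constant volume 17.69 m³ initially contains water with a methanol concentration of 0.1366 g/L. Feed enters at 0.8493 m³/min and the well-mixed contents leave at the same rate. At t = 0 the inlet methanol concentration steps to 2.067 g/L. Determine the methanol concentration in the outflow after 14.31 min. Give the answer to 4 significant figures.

Species balance on the tank: V dC/dt = Q(C_in − C).
Rewrite as dC/dt + C/τ = C_in/τ, τ = V/Q = 20.8289 min.
C approaches C_in exponentially: C(t) = C_in + (C₀ − C_in) e^(−t/τ).
C(14.31) = 2.067 + (0.1366 − 2.067)·e^(−14.31/20.8289) = 2.067 + (-1.93040)·0.503070 = 1.09587 g/L.

1.096 g/L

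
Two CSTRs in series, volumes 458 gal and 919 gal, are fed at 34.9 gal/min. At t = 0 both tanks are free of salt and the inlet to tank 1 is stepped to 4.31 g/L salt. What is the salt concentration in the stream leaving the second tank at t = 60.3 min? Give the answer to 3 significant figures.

Time constants: τᵢ = Vᵢ/Q for each well-mixed tank.
τ₁ = 458/34.9 = 13.123 min; τ₂ = 919/34.9 = 26.332 min.
Tank 1: C₁ = C_in(1 − e^(−t/τ₁)). Tank 2 (τ₁ ≠ τ₂): C₂ = C_in[1 − (τ₁ e^(−t/τ₁) − τ₂ e^(−t/τ₂))/(τ₁ − τ₂)].
At t = 60.3: e^(−t/τ₁) = 0.010103, e^(−t/τ₂) = 0.10127.
C₂ = 4.31·[1 − (13.123·0.010103 − 26.332·0.10127)/(-13.209)] = 4.31·0.80815 = 3.4831 g/L.

3.48 g/L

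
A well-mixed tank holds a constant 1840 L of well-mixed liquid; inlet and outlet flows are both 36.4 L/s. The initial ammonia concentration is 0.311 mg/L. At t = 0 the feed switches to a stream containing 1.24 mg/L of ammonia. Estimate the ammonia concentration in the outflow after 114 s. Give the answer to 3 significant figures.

1.14 mg/L

Species balance on the tank: V dC/dt = Q(C_in − C).
So dC/dt = (C_in − C)/τ with τ = V/Q = 1840/36.4 = 50.549 s.
Integrating: C(t) = C_in + (C₀ − C_in) e^(−t/τ).
C(114) = 1.24 + (0.311 − 1.24)·e^(−114/50.549) = 1.24 + (-0.92900)·0.10485 = 1.1426 mg/L.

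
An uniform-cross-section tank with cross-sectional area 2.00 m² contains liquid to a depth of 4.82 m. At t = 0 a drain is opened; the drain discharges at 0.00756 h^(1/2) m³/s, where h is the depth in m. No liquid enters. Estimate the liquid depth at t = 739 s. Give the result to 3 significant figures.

With no inflow, A dh/dt = −0.00756 √h.
This is separable: 2 d(√h)/dt = −0.00756/A, so √h = √h₀ − (0.00756/(2A)) t.
√h = √4.82 − 0.00756·739/(2·2.00) = 2.1954 − 1.3967 = 0.79874.
h = 0.79874² = 0.63799 m.

0.638 m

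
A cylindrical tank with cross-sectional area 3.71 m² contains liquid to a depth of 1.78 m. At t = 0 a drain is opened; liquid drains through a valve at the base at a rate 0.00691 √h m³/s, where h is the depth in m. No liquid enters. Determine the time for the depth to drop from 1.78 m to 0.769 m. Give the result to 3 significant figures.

491 s

Mass balance (ρ constant): A dh/dt = −0.00691 √h.
This is separable: 2 d(√h)/dt = −0.00691/A, so √h = √h₀ − (0.00691/(2A)) t.
t = 2A(√h₀ − √h)/0.00691 = 2·3.71·(√1.78 − √0.769)/0.00691
  = 7.4200 × (1.3342 − 0.87693) / 0.00691 = 490.99 s.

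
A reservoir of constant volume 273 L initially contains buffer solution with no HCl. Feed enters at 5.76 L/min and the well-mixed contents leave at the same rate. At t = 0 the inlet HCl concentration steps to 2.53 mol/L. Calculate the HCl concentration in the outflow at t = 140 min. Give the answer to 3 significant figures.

2.40 mol/L

Unsteady species balance (constant V, well mixed): V dC/dt = Q(C_in − C).
So dC/dt = (C_in − C)/τ with τ = V/Q = 273/5.76 = 47.396 min.
This is linear first-order; C(t) = C_in + (C₀ − C_in) e^(−t/τ).
C(140) = 2.53 + (0 − 2.53)·e^(−140/47.396) = 2.53 + (-2.5300)·0.052139 = 2.3981 mol/L.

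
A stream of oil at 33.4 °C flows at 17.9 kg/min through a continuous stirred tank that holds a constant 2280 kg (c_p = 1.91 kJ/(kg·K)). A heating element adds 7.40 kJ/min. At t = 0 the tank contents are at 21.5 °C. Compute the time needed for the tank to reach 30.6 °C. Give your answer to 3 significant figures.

177 min

M c_p dT/dt = ṁ c_p (T_in − T) + Q̇.
τ = M/ṁ = 127.37 min; T_ss = T_in + Q̇/(ṁ c_p) = 33.616 °C.
T(t) = T_ss + (T₀ − T_ss) e^(−t/τ). Set T = 30.6:
e^(−t/τ) = (30.6 − 33.616)/(21.5 − 33.616) = 0.24895
t = −127.37 · ln(0.24895) = 177.11 min.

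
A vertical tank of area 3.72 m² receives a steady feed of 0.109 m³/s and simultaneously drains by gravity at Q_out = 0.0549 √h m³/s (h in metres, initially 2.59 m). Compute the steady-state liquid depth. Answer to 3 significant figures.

A dh/dt = Q_in − 0.0549 √h. Steady state requires inflow = outflow:
Q_in = 0.0549 √h_ss ⇒ √h_ss = 0.109/0.0549 = 1.9854.
h_ss = 1.9854² = 3.9419 m. (Since h₀ = 2.59 m < h_ss, the level will rise toward this value.)

3.94 m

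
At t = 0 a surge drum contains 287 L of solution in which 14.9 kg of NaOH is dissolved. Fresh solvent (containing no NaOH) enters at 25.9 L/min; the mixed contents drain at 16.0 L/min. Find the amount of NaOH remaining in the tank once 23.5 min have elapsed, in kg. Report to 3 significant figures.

Total volume: dV/dt = Q_in − Q_out = 9.9000 L/min, so V(t) = 287 + 9.9000 t and V(23.5) = 519.65 L.
No NaOH enters, so dm/dt = −Q_out · (m/V).
dm/m = −Q_out dt/(V₀ + 9.9000 t); integrating gives ln(m/m₀) = −(Q_out/(Q_in−Q_out)) ln(V/V₀).
m = m₀ (V₀/V)^(Q_out/(Q_in−Q_out)) = 14.9 × (287/519.65)^(1.6162) = 5.7081 kg.

5.71 kg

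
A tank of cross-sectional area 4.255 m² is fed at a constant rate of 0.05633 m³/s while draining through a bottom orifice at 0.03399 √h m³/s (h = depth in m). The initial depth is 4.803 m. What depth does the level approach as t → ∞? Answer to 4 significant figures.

2.746 m

Mass balance (ρ constant): A dh/dt = Q_in − 0.03399 √h. At steady state dh/dt = 0:
Q_in = 0.03399 √h_ss ⇒ √h_ss = 0.05633/0.03399 = 1.65725.
h_ss = 1.65725² = 2.74648 m. (Since h₀ = 4.803 m > h_ss, the level will fall toward this value.)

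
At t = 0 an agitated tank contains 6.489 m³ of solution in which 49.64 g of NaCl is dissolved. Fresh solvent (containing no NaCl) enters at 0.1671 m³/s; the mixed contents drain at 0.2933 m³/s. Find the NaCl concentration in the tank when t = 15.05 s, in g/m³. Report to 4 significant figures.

4.836 g/m³

Total volume: dV/dt = Q_in − Q_out = -0.126200 m³/s, so V(t) = 6.489 − 0.126200 t and V(15.05) = 4.58969 m³.
No NaCl enters, so dm/dt = −Q_out · (m/V).
Separate: dm/m = −Q_out dt/V(t) ⇒ ln(m/m₀) = −(Q_out/(Q_in−Q_out)) ln(V/V₀).
m = m₀ (V₀/V)^(Q_out/(Q_in−Q_out)) = 49.64 × (6.489/4.58969)^(-2.32409) = 22.1974 g.
C = m/V = 22.1974/4.58969 = 4.83636 g/m³.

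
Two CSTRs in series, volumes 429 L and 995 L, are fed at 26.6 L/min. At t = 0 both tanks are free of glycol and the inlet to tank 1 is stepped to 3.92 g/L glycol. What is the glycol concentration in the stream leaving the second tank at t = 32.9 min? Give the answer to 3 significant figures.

1.45 g/L

Each tank obeys Vᵢ dCᵢ/dt = Q(Cᵢ₋₁ − Cᵢ), so τᵢ = Vᵢ/Q.
τ₁ = 429/26.6 = 16.128 min; τ₂ = 995/26.6 = 37.406 min.
Solving the cascade with C₁(0)=C₂(0)=0 gives C₂(t) = C_in[1 − (τ₁ e^(−t/τ₁) − τ₂ e^(−t/τ₂))/(τ₁ − τ₂)].
At t = 32.9: e^(−t/τ₁) = 0.13003, e^(−t/τ₂) = 0.41497.
C₂ = 3.92·[1 − (16.128·0.13003 − 37.406·0.41497)/(-21.278)] = 3.92·0.36905 = 1.4467 g/L.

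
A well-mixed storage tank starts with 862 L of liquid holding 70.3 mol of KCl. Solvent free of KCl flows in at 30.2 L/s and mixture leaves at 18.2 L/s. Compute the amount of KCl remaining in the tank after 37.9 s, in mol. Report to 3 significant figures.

Total volume: dV/dt = Q_in − Q_out = 12.000 L/s, so V(t) = 862 + 12.000 t and V(37.9) = 1316.8 L.
Species balance (pure solvent in): dm/dt = −Q_out · m/V(t).
Separate: dm/m = −Q_out dt/V(t) ⇒ ln(m/m₀) = −(Q_out/(Q_in−Q_out)) ln(V/V₀).
m = m₀ (V₀/V)^(Q_out/(Q_in−Q_out)) = 70.3 × (862/1316.8)^(1.5167) = 36.972 mol.

37.0 mol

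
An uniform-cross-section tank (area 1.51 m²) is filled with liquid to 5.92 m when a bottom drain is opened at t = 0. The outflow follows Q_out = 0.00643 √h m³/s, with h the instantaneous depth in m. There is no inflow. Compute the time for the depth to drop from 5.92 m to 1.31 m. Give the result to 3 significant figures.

605 s

A dh/dt = −Q_out = −0.00643 √h.
∫ h^(−1/2) dh = −(0.00643/A) ∫ dt, giving 2√h = 2√h₀ − (0.00643/A) t.
t = 2A(√h₀ − √h)/0.00643 = 2·1.51·(√5.92 − √1.31)/0.00643
  = 3.0200 × (2.4331 − 1.1446) / 0.00643 = 605.20 s.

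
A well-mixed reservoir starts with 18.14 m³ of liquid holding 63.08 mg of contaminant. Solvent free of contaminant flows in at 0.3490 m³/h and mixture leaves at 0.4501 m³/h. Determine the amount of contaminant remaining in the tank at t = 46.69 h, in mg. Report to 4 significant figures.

16.49 mg

Total volume: dV/dt = Q_in − Q_out = -0.101100 m³/h, so V(t) = 18.14 − 0.101100 t and V(46.69) = 13.4196 m³.
Species balance (pure solvent in): dm/dt = −Q_out · m/V(t).
dm/m = −Q_out dt/(V₀ − 0.101100 t); integrating gives ln(m/m₀) = −(Q_out/(Q_in−Q_out)) ln(V/V₀).
m = m₀ (V₀/V)^(Q_out/(Q_in−Q_out)) = 63.08 × (18.14/13.4196)^(-4.45203) = 16.4868 mg.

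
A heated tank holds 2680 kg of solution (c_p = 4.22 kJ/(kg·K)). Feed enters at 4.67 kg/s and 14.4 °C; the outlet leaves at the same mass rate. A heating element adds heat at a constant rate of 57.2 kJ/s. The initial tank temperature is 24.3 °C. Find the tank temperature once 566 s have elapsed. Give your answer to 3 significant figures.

Unsteady energy balance on the tank contents: M c_p dT/dt = ṁ c_p (T_in − T) + 57.2.
Rearrange: dT/dt = (T_ss − T)/τ with τ = M/ṁ = 573.88 s and T_ss = T_in + Q̇/(ṁ c_p) = 17.302 °C.
T approaches T_ss exponentially: T(t) = T_ss + (T₀ − T_ss) e^(−t/τ).
T(566) = 17.302 + (6.9975)·e^(−566/573.88) = 17.302 + (6.9975)·0.37296 = 19.912 °C.

19.9 °C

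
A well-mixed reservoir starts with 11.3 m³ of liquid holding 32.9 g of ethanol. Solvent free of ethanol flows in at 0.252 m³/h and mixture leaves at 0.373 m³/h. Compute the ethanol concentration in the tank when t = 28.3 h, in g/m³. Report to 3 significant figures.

1.37 g/m³

Total volume: dV/dt = Q_in − Q_out = -0.12100 m³/h, so V(t) = 11.3 − 0.12100 t and V(28.3) = 7.8757 m³.
Solute balance: dm/dt = 0 − Q_out C = −Q_out m/V(t).
dm/m = −Q_out dt/(V₀ − 0.12100 t); integrating gives ln(m/m₀) = −(Q_out/(Q_in−Q_out)) ln(V/V₀).
m = m₀ (V₀/V)^(Q_out/(Q_in−Q_out)) = 32.9 × (11.3/7.8757)^(-3.0826) = 10.811 g.
C = m/V = 10.811/7.8757 = 1.3727 g/m³.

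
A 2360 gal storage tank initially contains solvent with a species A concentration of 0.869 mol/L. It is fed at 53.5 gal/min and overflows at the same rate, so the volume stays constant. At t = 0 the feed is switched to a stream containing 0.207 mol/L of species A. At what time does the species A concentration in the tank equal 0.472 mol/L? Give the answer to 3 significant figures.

40.4 min

Species balance: V dC/dt = Q(C_in − C) ⇒ τ = V/Q = 44.112 min.
C(t) = C_in + (C₀ − C_in) e^(−t/τ). Set C = 0.472 and solve for t:
e^(−t/τ) = (C − C_in)/(C₀ − C_in) = (0.472 − 0.207)/(0.869 − 0.207) = 0.40030
t = −τ ln(…) = 44.112 × 0.91554 = 40.386 min.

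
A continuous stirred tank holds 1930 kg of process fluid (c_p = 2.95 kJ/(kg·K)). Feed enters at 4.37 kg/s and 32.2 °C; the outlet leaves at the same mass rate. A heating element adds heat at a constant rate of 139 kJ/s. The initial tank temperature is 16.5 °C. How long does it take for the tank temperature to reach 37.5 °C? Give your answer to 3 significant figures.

696 s

Heat balance on the well-mixed liquid: M c_p dT/dt = ṁ c_p (T_in − T) + 139.
τ = M/ṁ = 441.65 s; T_ss = T_in + Q̇/(ṁ c_p) = 42.982 °C.
T(t) = T_ss + (T₀ − T_ss) e^(−t/τ). Set T = 37.5:
e^(−t/τ) = (37.5 − 42.982)/(16.5 − 42.982) = 0.20702
t = −441.65 · ln(0.20702) = 695.57 s.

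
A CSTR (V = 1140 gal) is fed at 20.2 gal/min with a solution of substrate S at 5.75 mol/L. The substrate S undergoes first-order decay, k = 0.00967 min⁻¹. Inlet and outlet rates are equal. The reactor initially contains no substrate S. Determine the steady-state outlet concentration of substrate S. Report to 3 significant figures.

Accumulation = in − out − consumed: V dC/dt = Q C_in − Q C − k V C.
Steady state (dC/dt = 0): C_ss = Q C_in/(Q + kV) = C_in/(1 + kV/Q).
C_ss = 20.2·5.75/(20.2 + 0.00967·1140) = 116.15/31.224 = 3.7199 mol/L.

3.72 mol/L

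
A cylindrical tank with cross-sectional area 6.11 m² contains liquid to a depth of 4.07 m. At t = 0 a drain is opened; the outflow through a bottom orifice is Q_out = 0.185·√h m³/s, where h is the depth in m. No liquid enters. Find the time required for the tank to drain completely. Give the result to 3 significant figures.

Accumulation of liquid (constant cross-section A): A dh/dt = −0.185 √h.
Separate and integrate: 2(√h − √h₀) = −(0.185/A) t.
Set h = 0: 2√h₀ = (0.185/A) t_empty ⇒ t_empty = 2A√h₀/0.185.
t_empty = 2·6.11·√4.07/0.185 = 12.220·2.0174/0.185 = 133.26 s.

133 s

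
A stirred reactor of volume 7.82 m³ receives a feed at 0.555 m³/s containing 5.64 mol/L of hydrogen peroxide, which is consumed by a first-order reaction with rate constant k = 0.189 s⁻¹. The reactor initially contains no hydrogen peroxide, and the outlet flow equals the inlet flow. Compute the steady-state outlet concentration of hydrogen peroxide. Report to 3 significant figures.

1.54 mol/L

Species balance: V dC/dt = Q C_in − Q C − k V C.
Steady state (dC/dt = 0): C_ss = Q C_in/(Q + kV) = C_in/(1 + kV/Q).
C_ss = 0.555·5.64/(0.555 + 0.189·7.82) = 3.1302/2.0330 = 1.5397 mol/L.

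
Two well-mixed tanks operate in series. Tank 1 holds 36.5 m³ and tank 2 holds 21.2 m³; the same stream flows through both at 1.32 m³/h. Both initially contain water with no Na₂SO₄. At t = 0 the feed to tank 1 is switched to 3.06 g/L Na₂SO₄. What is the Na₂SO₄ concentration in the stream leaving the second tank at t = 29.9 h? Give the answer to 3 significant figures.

1.24 g/L

Time constants: τᵢ = Vᵢ/Q for each well-mixed tank.
τ₁ = 36.5/1.32 = 27.652 h; τ₂ = 21.2/1.32 = 16.061 h.
Solving the cascade with C₁(0)=C₂(0)=0 gives C₂(t) = C_in[1 − (τ₁ e^(−t/τ₁) − τ₂ e^(−t/τ₂))/(τ₁ − τ₂)].
At t = 29.9: e^(−t/τ₁) = 0.33915, e^(−t/τ₂) = 0.15541.
C₂ = 3.06·[1 − (27.652·0.33915 − 16.061·0.15541)/(11.591)] = 3.06·0.40626 = 1.2431 g/L.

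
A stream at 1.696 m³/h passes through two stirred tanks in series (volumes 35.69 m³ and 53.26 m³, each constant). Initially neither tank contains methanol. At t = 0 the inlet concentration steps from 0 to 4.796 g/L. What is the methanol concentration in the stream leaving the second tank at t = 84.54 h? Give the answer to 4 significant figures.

Each tank obeys Vᵢ dCᵢ/dt = Q(Cᵢ₋₁ − Cᵢ), so τᵢ = Vᵢ/Q.
τ₁ = 35.69/1.696 = 21.0436 h; τ₂ = 53.26/1.696 = 31.4033 h.
Solving the cascade with C₁(0)=C₂(0)=0 gives C₂(t) = C_in[1 − (τ₁ e^(−t/τ₁) − τ₂ e^(−t/τ₂))/(τ₁ − τ₂)].
At t = 84.54: e^(−t/τ₁) = 0.0180003, e^(−t/τ₂) = 0.0677403.
C₂ = 4.796·[1 − (21.0436·0.0180003 − 31.4033·0.0677403)/(-10.3597)] = 4.796·0.831223 = 3.98654 g/L.

3.987 g/L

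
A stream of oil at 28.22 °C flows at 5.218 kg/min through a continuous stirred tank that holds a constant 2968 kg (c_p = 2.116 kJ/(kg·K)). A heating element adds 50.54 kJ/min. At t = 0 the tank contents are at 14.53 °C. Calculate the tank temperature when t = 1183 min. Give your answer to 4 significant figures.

Unsteady energy balance on the tank contents: M c_p dT/dt = ṁ c_p (T_in − T) + 50.54.
τ = M/ṁ = 568.800 min; T_ss = T_in + Q̇/(ṁ c_p) = 28.22 + 50.54/(5.218·2.116) = 32.7974 °C.
Integrating: T(t) = T_ss + (T₀ − T_ss) e^(−t/τ).
T(1183) = 32.7974 + (-18.2674)·e^(−1183/568.800) = 32.7974 + (-18.2674)·0.124953 = 30.5148 °C.

30.51 °C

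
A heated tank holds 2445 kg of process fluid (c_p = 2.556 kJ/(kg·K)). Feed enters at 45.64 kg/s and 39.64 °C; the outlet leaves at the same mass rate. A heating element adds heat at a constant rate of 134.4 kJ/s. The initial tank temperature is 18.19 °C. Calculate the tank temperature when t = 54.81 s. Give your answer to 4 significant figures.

32.67 °C

M c_p dT/dt = ṁ c_p (T_in − T) + Q̇.
τ = M/ṁ = 53.5714 s; T_ss = T_in + Q̇/(ṁ c_p) = 39.64 + 134.4/(45.64·2.556) = 40.7921 °C.
Integrating: T(t) = T_ss + (T₀ − T_ss) e^(−t/τ).
T(54.81) = 40.7921 + (-22.6021)·e^(−54.81/53.5714) = 40.7921 + (-22.6021)·0.359472 = 32.6673 °C.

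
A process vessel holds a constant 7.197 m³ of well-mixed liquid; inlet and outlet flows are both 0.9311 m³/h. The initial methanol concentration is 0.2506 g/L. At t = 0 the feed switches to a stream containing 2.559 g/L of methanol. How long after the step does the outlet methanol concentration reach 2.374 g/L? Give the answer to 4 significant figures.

19.51 h

Species balance: V dC/dt = Q(C_in − C) ⇒ τ = V/Q = 7.72957 h.
C(t) = C_in + (C₀ − C_in) e^(−t/τ). Set C = 2.374 and solve for t:
e^(−t/τ) = (C − C_in)/(C₀ − C_in) = (2.374 − 2.559)/(0.2506 − 2.559) = 0.0801421
t = −τ ln(…) = 7.72957 × 2.52395 = 19.5091 h.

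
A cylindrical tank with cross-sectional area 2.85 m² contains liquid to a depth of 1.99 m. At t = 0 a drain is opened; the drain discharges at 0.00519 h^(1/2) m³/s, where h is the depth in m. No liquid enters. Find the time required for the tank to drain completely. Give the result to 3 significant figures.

Accumulation of liquid (constant cross-section A): A dh/dt = −0.00519 √h.
Separate and integrate: 2(√h − √h₀) = −(0.00519/A) t.
Set h = 0: 2√h₀ = (0.00519/A) t_empty ⇒ t_empty = 2A√h₀/0.00519.
t_empty = 2·2.85·√1.99/0.00519 = 5.7000·1.4107/0.00519 = 1549.3 s.

1550 s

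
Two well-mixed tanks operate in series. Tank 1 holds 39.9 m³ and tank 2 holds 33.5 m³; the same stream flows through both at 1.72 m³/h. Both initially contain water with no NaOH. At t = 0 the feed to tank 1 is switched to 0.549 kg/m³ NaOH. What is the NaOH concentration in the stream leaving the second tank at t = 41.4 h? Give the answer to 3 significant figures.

Species balance on tank i: dCᵢ/dt = (Cᵢ₋₁ − Cᵢ)/τᵢ with τᵢ = Vᵢ/Q.
τ₁ = 39.9/1.72 = 23.198 h; τ₂ = 33.5/1.72 = 19.477 h.
Solving the cascade with C₁(0)=C₂(0)=0 gives C₂(t) = C_in[1 − (τ₁ e^(−t/τ₁) − τ₂ e^(−t/τ₂))/(τ₁ − τ₂)].
At t = 41.4: e^(−t/τ₁) = 0.16785, e^(−t/τ₂) = 0.11936.
C₂ = 0.549·[1 − (23.198·0.16785 − 19.477·0.11936)/(3.7209)] = 0.549·0.57831 = 0.31749 kg/m³.

0.317 kg/m³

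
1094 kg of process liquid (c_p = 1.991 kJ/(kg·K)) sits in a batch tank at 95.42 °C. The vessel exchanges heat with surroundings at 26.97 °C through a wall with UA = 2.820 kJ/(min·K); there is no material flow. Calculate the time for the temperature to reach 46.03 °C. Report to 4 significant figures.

987.5 min

M c_p dT/dt = −UA(T − T_amb).
τ = M c_p/UA = 772.395 min; T_ss = T_amb = 26.9700 °C.
T(t) = T_ss + (T₀ − T_ss)e^(−t/τ); set T = 46.03:
t = −τ ln[(T − T_ss)/(T₀ − T_ss)] = −772.395 · ln(0.278451) = 987.516 min.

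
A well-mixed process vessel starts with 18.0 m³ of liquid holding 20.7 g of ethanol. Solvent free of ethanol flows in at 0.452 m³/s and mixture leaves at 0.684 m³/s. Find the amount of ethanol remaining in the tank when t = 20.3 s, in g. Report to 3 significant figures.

8.46 g

Let m(t) be the amount of ethanol. Volume: V(t) = V₀ + (Q_in − Q_out) t = 18.0 − 0.23200 t; V(20.3) = 13.290 m³.
Species balance (pure solvent in): dm/dt = −Q_out · m/V(t).
Separate: dm/m = −Q_out dt/V(t) ⇒ ln(m/m₀) = −(Q_out/(Q_in−Q_out)) ln(V/V₀).
m = m₀ (V₀/V)^(Q_out/(Q_in−Q_out)) = 20.7 × (18.0/13.290)^(-2.9483) = 8.4641 g.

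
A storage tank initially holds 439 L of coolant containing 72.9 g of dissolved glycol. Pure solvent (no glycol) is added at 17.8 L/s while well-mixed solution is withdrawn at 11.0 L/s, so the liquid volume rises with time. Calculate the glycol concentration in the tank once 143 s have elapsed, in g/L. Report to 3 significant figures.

Total volume: dV/dt = Q_in − Q_out = 6.8000 L/s, so V(t) = 439 + 6.8000 t and V(143) = 1411.4 L.
Solute balance: dm/dt = 0 − Q_out C = −Q_out m/V(t).
dm/m = −Q_out dt/(V₀ + 6.8000 t); integrating gives ln(m/m₀) = −(Q_out/(Q_in−Q_out)) ln(V/V₀).
m = m₀ (V₀/V)^(Q_out/(Q_in−Q_out)) = 72.9 × (439/1411.4)^(1.6176) = 11.023 g.
C = m/V = 11.023/1411.4 = 0.0078096 g/L.

0.00781 g/L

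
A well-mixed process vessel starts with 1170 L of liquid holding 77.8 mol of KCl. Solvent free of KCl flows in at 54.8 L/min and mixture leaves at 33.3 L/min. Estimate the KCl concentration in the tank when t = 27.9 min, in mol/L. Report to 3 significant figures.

Let m(t) be the amount of KCl. Volume: V(t) = V₀ + (Q_in − Q_out) t = 1170 + 21.500 t; V(27.9) = 1769.8 L.
Species balance (pure solvent in): dm/dt = −Q_out · m/V(t).
Separate: dm/m = −Q_out dt/V(t) ⇒ ln(m/m₀) = −(Q_out/(Q_in−Q_out)) ln(V/V₀).
m = m₀ (V₀/V)^(Q_out/(Q_in−Q_out)) = 77.8 × (1170/1769.8)^(1.5488) = 40.980 mol.
C = m/V = 40.980/1769.8 = 0.023155 mol/L.

0.0232 mol/L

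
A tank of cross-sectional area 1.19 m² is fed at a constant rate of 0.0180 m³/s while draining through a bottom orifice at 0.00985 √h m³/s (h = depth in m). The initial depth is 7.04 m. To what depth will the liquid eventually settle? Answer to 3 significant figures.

3.34 m

Mass balance (ρ constant): A dh/dt = Q_in − 0.00985 √h. At steady state dh/dt = 0:
Q_in = 0.00985 √h_ss ⇒ √h_ss = 0.0180/0.00985 = 1.8274.
h_ss = 1.8274² = 3.3394 m. (Since h₀ = 7.04 m > h_ss, the level will fall toward this value.)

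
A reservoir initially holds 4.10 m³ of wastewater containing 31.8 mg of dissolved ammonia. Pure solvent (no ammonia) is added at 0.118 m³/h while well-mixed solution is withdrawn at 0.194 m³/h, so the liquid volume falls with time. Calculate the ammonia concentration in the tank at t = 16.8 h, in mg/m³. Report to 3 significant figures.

4.35 mg/m³

Let m(t) be the amount of ammonia. Volume: V(t) = V₀ + (Q_in − Q_out) t = 4.10 − 0.076000 t; V(16.8) = 2.8232 m³.
Solute balance: dm/dt = 0 − Q_out C = −Q_out m/V(t).
Separate: dm/m = −Q_out dt/V(t) ⇒ ln(m/m₀) = −(Q_out/(Q_in−Q_out)) ln(V/V₀).
m = m₀ (V₀/V)^(Q_out/(Q_in−Q_out)) = 31.8 × (4.10/2.8232)^(-2.5526) = 12.269 mg.
C = m/V = 12.269/2.8232 = 4.3456 mg/m³.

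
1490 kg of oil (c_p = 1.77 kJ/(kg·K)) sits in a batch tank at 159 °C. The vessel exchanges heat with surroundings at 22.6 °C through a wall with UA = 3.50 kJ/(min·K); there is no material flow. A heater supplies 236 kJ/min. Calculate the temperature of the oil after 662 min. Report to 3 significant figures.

119 °C

Unsteady energy balance on the tank contents: M c_p dT/dt = −UA(T − T_amb) + Q̇.
dT/dt = (T_ss − T)/τ with T_ss = T_amb + Q̇/UA = 22.6 + 236/3.50 = 90.029 °C, τ = M c_p/UA = 1490·1.77/3.50 = 753.51 min.
Solution: T(t) = T_ss + (T₀ − T_ss) e^(−t/τ).
T(662) = 90.029 + (68.971)·0.41538 = 118.68 °C.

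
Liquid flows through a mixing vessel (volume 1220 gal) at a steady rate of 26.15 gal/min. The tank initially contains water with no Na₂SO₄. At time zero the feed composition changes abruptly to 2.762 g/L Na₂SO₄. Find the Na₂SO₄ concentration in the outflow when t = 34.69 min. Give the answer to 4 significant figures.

Species balance on the tank: V dC/dt = Q(C_in − C).
Rewrite as dC/dt + C/τ = C_in/τ, τ = V/Q = 46.6539 min.
Integrating: C(t) = C_in + (C₀ − C_in) e^(−t/τ).
C(34.69) = 2.762 + (0 − 2.762)·e^(−34.69/46.6539) = 2.762 + (-2.76200)·0.475418 = 1.44889 g/L.

1.449 g/L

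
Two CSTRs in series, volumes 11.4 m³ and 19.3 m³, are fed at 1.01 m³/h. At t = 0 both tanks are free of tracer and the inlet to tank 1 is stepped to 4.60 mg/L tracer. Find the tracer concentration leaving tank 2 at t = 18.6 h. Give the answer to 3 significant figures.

1.63 mg/L

Species balance on tank i: dCᵢ/dt = (Cᵢ₋₁ − Cᵢ)/τᵢ with τᵢ = Vᵢ/Q.
τ₁ = 11.4/1.01 = 11.287 h; τ₂ = 19.3/1.01 = 19.109 h.
Solving the cascade with C₁(0)=C₂(0)=0 gives C₂(t) = C_in[1 − (τ₁ e^(−t/τ₁) − τ₂ e^(−t/τ₂))/(τ₁ − τ₂)].
At t = 18.6: e^(−t/τ₁) = 0.19245, e^(−t/τ₂) = 0.37781.
C₂ = 4.60·[1 − (11.287·0.19245 − 19.109·0.37781)/(-7.8218)] = 4.60·0.35472 = 1.6317 mg/L.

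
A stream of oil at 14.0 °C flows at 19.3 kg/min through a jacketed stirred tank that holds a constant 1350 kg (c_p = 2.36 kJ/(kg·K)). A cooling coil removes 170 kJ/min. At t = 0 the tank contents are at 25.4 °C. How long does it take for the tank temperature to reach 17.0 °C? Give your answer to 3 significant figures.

56.7 min

First-law balance (no shaft work): M c_p dT/dt = ṁ c_p (T_in − T) − 170.
τ = M/ṁ = 69.948 min; T_ss = T_in − Q̇/(ṁ c_p) = 10.268 °C.
T(t) = T_ss + (T₀ − T_ss) e^(−t/τ). Set T = 17.0:
e^(−t/τ) = (17.0 − 10.268)/(25.4 − 10.268) = 0.44490
t = −69.948 · ln(0.44490) = 56.652 min.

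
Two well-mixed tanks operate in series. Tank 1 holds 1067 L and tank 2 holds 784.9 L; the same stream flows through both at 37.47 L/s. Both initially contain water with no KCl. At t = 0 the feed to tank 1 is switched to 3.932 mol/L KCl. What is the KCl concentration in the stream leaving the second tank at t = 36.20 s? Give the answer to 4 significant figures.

1.704 mol/L

Species balance on tank i: dCᵢ/dt = (Cᵢ₋₁ − Cᵢ)/τᵢ with τᵢ = Vᵢ/Q.
τ₁ = 1067/37.47 = 28.4761 s; τ₂ = 784.9/37.47 = 20.9474 s.
Solving the cascade with C₁(0)=C₂(0)=0 gives C₂(t) = C_in[1 − (τ₁ e^(−t/τ₁) − τ₂ e^(−t/τ₂))/(τ₁ − τ₂)].
At t = 36.20: e^(−t/τ₁) = 0.280483, e^(−t/τ₂) = 0.177615.
C₂ = 3.932·[1 − (28.4761·0.280483 − 20.9474·0.177615)/(7.52869)] = 3.932·0.433302 = 1.70374 mol/L.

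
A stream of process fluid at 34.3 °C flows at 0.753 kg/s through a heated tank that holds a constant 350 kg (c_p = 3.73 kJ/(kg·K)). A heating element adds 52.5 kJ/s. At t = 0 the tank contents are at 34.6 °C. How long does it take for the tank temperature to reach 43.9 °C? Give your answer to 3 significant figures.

327 s

M c_p dT/dt = ṁ c_p (T_in − T) + Q̇.
τ = M/ṁ = 464.81 s; T_ss = T_in + Q̇/(ṁ c_p) = 52.992 °C.
T(t) = T_ss + (T₀ − T_ss) e^(−t/τ). Set T = 43.9:
e^(−t/τ) = (43.9 − 52.992)/(34.6 − 52.992) = 0.49435
t = −464.81 · ln(0.49435) = 327.47 s.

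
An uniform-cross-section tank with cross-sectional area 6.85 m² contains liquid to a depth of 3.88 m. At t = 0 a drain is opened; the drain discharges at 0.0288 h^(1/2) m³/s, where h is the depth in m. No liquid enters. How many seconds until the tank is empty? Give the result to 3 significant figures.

937 s

A dh/dt = −Q_out = −0.0288 √h.
Separate and integrate: 2(√h − √h₀) = −(0.0288/A) t.
Tank is empty when √h = 0: t_empty = 2A√h₀/0.0288.
t_empty = 2·6.85·√3.88/0.0288 = 13.700·1.9698/0.0288 = 937.01 s.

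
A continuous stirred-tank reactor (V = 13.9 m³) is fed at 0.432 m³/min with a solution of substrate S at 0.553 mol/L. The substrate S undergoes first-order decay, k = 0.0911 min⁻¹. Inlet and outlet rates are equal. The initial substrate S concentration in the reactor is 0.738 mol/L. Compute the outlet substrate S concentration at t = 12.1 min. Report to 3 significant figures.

Species balance: V dC/dt = Q C_in − Q C − k V C.
This is linear with rate a = Q/V + k = 0.12218 min⁻¹.
C_ss = Q C_in/(Q + kV) = 0.14067 mol/L; C(t) = C_ss + (C₀ − C_ss) e^(−a t).
C(12.1) = 0.14067 + (0.59733)·e^(−0.12218·12.1) = 0.14067 + (0.59733)·0.22801 = 0.27687 mol/L.

0.277 mol/L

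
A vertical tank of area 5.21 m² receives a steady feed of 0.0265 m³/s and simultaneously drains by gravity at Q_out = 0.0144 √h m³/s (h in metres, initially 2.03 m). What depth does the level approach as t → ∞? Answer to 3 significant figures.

Mass balance (ρ constant): A dh/dt = Q_in − 0.0144 √h. At steady state dh/dt = 0:
Q_in = 0.0144 √h_ss ⇒ √h_ss = 0.0265/0.0144 = 1.8403.
h_ss = 1.8403² = 3.3866 m. (Since h₀ = 2.03 m < h_ss, the level will rise toward this value.)

3.39 m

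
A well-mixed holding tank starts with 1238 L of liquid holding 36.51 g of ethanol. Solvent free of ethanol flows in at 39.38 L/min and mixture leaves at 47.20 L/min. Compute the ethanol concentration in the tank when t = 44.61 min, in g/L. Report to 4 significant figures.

0.005569 g/L

Let m(t) be the amount of ethanol. Volume: V(t) = V₀ + (Q_in − Q_out) t = 1238 − 7.82000 t; V(44.61) = 889.150 L.
Species balance (pure solvent in): dm/dt = −Q_out · m/V(t).
Separate: dm/m = −Q_out dt/V(t) ⇒ ln(m/m₀) = −(Q_out/(Q_in−Q_out)) ln(V/V₀).
m = m₀ (V₀/V)^(Q_out/(Q_in−Q_out)) = 36.51 × (1238/889.150)^(-6.03581) = 4.95211 g.
C = m/V = 4.95211/889.150 = 0.00556949 g/L.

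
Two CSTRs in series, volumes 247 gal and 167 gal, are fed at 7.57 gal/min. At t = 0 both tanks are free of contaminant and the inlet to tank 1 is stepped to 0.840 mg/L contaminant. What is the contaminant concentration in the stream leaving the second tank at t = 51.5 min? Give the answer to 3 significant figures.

Time constants: τᵢ = Vᵢ/Q for each well-mixed tank.
τ₁ = 247/7.57 = 32.629 min; τ₂ = 167/7.57 = 22.061 min.
Tank 1: C₁ = C_in(1 − e^(−t/τ₁)). Tank 2 (τ₁ ≠ τ₂): C₂ = C_in[1 − (τ₁ e^(−t/τ₁) − τ₂ e^(−t/τ₂))/(τ₁ − τ₂)].
At t = 51.5: e^(−t/τ₁) = 0.20631, e^(−t/τ₂) = 0.096863.
C₂ = 0.840·[1 − (32.629·0.20631 − 22.061·0.096863)/(10.568)] = 0.840·0.56521 = 0.47478 mg/L.

0.475 mg/L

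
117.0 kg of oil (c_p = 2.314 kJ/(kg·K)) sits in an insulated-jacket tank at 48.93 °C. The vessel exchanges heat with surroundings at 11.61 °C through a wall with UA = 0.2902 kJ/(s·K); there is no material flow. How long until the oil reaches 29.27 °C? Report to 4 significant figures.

Heat balance on the well-mixed liquid: M c_p dT/dt = −UA(T − T_amb).
τ = M c_p/UA = 932.936 s; T_ss = T_amb = 11.6100 °C.
T(t) = T_ss + (T₀ − T_ss)e^(−t/τ); set T = 29.27:
t = −τ ln[(T − T_ss)/(T₀ − T_ss)] = −932.936 · ln(0.473205) = 698.048 s.

698.0 s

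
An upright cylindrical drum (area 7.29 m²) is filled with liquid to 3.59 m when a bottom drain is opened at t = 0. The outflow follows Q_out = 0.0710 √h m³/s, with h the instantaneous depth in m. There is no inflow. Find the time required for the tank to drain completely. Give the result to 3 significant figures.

389 s

A dh/dt = −Q_out = −0.0710 √h.
∫ h^(−1/2) dh = −(0.0710/A) ∫ dt, giving 2√h = 2√h₀ − (0.0710/A) t.
Set h = 0: 2√h₀ = (0.0710/A) t_empty ⇒ t_empty = 2A√h₀/0.0710.
t_empty = 2·7.29·√3.59/0.0710 = 14.580·1.8947/0.0710 = 389.09 s.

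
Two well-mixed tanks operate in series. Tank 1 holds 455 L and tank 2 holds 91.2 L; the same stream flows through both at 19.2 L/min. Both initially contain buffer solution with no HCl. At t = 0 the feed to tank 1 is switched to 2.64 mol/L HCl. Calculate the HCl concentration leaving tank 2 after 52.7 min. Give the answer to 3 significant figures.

Each tank obeys Vᵢ dCᵢ/dt = Q(Cᵢ₋₁ − Cᵢ), so τᵢ = Vᵢ/Q.
τ₁ = 455/19.2 = 23.698 min; τ₂ = 91.2/19.2 = 4.7500 min.
Tank 1: C₁ = C_in(1 − e^(−t/τ₁)). Tank 2 (τ₁ ≠ τ₂): C₂ = C_in[1 − (τ₁ e^(−t/τ₁) − τ₂ e^(−t/τ₂))/(τ₁ − τ₂)].
At t = 52.7: e^(−t/τ₁) = 0.10819, e^(−t/τ₂) = 1.5192e-05.
C₂ = 2.64·[1 − (23.698·0.10819 − 4.7500·1.5192e-05)/(18.948)] = 2.64·0.86469 = 2.2828 mol/L.

2.28 mol/L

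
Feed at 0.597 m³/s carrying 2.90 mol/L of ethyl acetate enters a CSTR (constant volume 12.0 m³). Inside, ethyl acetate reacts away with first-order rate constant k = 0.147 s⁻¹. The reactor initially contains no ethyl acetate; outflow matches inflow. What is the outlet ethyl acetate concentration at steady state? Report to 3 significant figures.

0.733 mol/L

Accumulation = in − out − consumed: V dC/dt = Q C_in − Q C − k V C.
At steady state: 0 = Q C_in − (Q + kV) C_ss, so C_ss = Q C_in/(Q + kV).
C_ss = 0.597·2.90/(0.597 + 0.147·12.0) = 1.7313/2.3610 = 0.73329 mol/L.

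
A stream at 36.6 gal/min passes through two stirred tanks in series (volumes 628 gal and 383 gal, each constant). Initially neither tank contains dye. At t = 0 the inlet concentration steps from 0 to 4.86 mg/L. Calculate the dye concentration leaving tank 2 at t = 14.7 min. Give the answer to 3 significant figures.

1.44 mg/L

Each tank obeys Vᵢ dCᵢ/dt = Q(Cᵢ₋₁ − Cᵢ), so τᵢ = Vᵢ/Q.
τ₁ = 628/36.6 = 17.158 min; τ₂ = 383/36.6 = 10.464 min.
Tank 1: C₁ = C_in(1 − e^(−t/τ₁)). Tank 2 (τ₁ ≠ τ₂): C₂ = C_in[1 − (τ₁ e^(−t/τ₁) − τ₂ e^(−t/τ₂))/(τ₁ − τ₂)].
At t = 14.7: e^(−t/τ₁) = 0.42455, e^(−t/τ₂) = 0.24543.
C₂ = 4.86·[1 − (17.158·0.42455 − 10.464·0.24543)/(6.6940)] = 4.86·0.29543 = 1.4358 mg/L.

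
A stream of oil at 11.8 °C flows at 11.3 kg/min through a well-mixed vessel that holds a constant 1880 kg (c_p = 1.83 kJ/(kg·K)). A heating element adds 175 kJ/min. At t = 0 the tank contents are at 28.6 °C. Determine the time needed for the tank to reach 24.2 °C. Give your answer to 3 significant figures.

125 min

M c_p dT/dt = ṁ c_p (T_in − T) + Q̇.
τ = M/ṁ = 166.37 min; T_ss = T_in + Q̇/(ṁ c_p) = 20.263 °C.
T(t) = T_ss + (T₀ − T_ss) e^(−t/τ). Set T = 24.2:
e^(−t/τ) = (24.2 − 20.263)/(28.6 − 20.263) = 0.47225
t = −166.37 · ln(0.47225) = 124.82 min.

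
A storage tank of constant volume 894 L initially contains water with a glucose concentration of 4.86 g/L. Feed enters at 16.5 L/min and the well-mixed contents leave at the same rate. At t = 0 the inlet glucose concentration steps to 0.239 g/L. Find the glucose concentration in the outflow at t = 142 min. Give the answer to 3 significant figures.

0.575 g/L

Accumulation = in − out for the solute gives V dC/dt = Q(C_in − C).
Rewrite as dC/dt + C/τ = C_in/τ, τ = V/Q = 54.182 min.
Solution: C(t) = C_in + (C₀ − C_in) e^(−t/τ).
C(142) = 0.239 + (4.86 − 0.239)·e^(−142/54.182) = 0.239 + (4.6210)·0.072744 = 0.57515 g/L.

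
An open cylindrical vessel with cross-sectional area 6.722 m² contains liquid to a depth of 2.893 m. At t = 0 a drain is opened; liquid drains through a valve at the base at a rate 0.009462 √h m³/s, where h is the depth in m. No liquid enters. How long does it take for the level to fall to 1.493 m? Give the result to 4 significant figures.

680.6 s

Accumulation of liquid (constant cross-section A): A dh/dt = −0.009462 √h.
Separate and integrate: 2(√h − √h₀) = −(0.009462/A) t.
t = 2A(√h₀ − √h)/0.009462 = 2·6.722·(√2.893 − √1.493)/0.009462
  = 13.4440 × (1.70088 − 1.22188) / 0.009462 = 680.581 s.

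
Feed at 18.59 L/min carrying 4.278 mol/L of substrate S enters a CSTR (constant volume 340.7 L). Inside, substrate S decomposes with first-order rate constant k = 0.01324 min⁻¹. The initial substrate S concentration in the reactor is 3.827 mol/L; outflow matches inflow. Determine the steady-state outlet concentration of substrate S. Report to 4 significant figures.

V dC/dt = Q(C_in − C) − k V C.
Steady state (dC/dt = 0): C_ss = Q C_in/(Q + kV) = C_in/(1 + kV/Q).
C_ss = 18.59·4.278/(18.59 + 0.01324·340.7) = 79.5280/23.1009 = 3.44264 mol/L.

3.443 mol/L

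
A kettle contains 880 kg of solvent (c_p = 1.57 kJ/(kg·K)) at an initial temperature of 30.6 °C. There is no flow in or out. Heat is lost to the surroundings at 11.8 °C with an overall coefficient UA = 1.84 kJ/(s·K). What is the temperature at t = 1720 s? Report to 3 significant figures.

Lumped-capacitance energy balance: M c_p dT/dt = UA(T_amb − T).
dT/dt = (T_ss − T)/τ with T_ss = T_amb = 11.800 °C, τ = M c_p/UA = 880·1.57/1.84 = 750.87 s.
Solution: T(t) = T_ss + (T₀ − T_ss) e^(−t/τ).
T(1720) = 11.800 + (18.800)·0.10120 = 13.703 °C.

13.7 °C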